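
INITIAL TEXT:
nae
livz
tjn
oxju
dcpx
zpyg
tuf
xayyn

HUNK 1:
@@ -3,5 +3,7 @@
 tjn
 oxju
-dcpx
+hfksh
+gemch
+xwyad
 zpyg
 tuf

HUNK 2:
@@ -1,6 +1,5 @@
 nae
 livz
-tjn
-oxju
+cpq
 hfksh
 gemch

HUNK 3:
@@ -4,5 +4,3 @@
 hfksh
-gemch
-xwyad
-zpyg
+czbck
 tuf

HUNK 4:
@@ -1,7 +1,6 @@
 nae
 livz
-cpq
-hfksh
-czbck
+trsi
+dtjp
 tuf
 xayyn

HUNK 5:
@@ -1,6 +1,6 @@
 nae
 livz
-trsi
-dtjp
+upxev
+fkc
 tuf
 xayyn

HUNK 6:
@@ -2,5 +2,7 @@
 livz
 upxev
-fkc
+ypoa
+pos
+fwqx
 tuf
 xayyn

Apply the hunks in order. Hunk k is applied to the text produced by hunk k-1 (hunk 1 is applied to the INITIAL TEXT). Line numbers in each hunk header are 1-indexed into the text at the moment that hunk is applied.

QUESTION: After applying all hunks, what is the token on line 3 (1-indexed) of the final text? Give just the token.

Answer: upxev

Derivation:
Hunk 1: at line 3 remove [dcpx] add [hfksh,gemch,xwyad] -> 10 lines: nae livz tjn oxju hfksh gemch xwyad zpyg tuf xayyn
Hunk 2: at line 1 remove [tjn,oxju] add [cpq] -> 9 lines: nae livz cpq hfksh gemch xwyad zpyg tuf xayyn
Hunk 3: at line 4 remove [gemch,xwyad,zpyg] add [czbck] -> 7 lines: nae livz cpq hfksh czbck tuf xayyn
Hunk 4: at line 1 remove [cpq,hfksh,czbck] add [trsi,dtjp] -> 6 lines: nae livz trsi dtjp tuf xayyn
Hunk 5: at line 1 remove [trsi,dtjp] add [upxev,fkc] -> 6 lines: nae livz upxev fkc tuf xayyn
Hunk 6: at line 2 remove [fkc] add [ypoa,pos,fwqx] -> 8 lines: nae livz upxev ypoa pos fwqx tuf xayyn
Final line 3: upxev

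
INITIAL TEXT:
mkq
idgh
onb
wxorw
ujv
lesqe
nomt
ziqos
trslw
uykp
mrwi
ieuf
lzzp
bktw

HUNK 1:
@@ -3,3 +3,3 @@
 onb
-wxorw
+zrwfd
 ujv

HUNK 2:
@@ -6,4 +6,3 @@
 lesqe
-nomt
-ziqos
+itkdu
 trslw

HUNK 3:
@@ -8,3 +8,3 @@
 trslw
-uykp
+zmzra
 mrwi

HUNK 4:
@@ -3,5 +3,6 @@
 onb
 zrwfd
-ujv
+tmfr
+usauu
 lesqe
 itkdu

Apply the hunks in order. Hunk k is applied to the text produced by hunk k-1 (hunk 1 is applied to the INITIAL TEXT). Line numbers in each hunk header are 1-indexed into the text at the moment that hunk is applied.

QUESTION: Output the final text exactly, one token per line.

Hunk 1: at line 3 remove [wxorw] add [zrwfd] -> 14 lines: mkq idgh onb zrwfd ujv lesqe nomt ziqos trslw uykp mrwi ieuf lzzp bktw
Hunk 2: at line 6 remove [nomt,ziqos] add [itkdu] -> 13 lines: mkq idgh onb zrwfd ujv lesqe itkdu trslw uykp mrwi ieuf lzzp bktw
Hunk 3: at line 8 remove [uykp] add [zmzra] -> 13 lines: mkq idgh onb zrwfd ujv lesqe itkdu trslw zmzra mrwi ieuf lzzp bktw
Hunk 4: at line 3 remove [ujv] add [tmfr,usauu] -> 14 lines: mkq idgh onb zrwfd tmfr usauu lesqe itkdu trslw zmzra mrwi ieuf lzzp bktw

Answer: mkq
idgh
onb
zrwfd
tmfr
usauu
lesqe
itkdu
trslw
zmzra
mrwi
ieuf
lzzp
bktw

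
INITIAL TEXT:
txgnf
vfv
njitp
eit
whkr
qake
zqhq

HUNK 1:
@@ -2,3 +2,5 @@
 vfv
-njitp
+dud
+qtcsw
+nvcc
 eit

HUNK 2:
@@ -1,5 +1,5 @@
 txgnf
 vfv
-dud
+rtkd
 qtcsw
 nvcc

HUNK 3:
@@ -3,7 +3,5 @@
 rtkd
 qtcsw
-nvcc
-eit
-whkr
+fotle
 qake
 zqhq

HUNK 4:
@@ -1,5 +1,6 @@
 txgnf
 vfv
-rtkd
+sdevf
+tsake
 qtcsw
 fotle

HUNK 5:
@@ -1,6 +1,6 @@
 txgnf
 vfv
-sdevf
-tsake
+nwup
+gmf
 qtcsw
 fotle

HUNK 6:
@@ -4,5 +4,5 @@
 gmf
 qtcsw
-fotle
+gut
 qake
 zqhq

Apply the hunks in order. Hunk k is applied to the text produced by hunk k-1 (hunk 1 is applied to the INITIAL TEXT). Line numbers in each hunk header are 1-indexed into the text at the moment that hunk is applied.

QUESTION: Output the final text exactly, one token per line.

Hunk 1: at line 2 remove [njitp] add [dud,qtcsw,nvcc] -> 9 lines: txgnf vfv dud qtcsw nvcc eit whkr qake zqhq
Hunk 2: at line 1 remove [dud] add [rtkd] -> 9 lines: txgnf vfv rtkd qtcsw nvcc eit whkr qake zqhq
Hunk 3: at line 3 remove [nvcc,eit,whkr] add [fotle] -> 7 lines: txgnf vfv rtkd qtcsw fotle qake zqhq
Hunk 4: at line 1 remove [rtkd] add [sdevf,tsake] -> 8 lines: txgnf vfv sdevf tsake qtcsw fotle qake zqhq
Hunk 5: at line 1 remove [sdevf,tsake] add [nwup,gmf] -> 8 lines: txgnf vfv nwup gmf qtcsw fotle qake zqhq
Hunk 6: at line 4 remove [fotle] add [gut] -> 8 lines: txgnf vfv nwup gmf qtcsw gut qake zqhq

Answer: txgnf
vfv
nwup
gmf
qtcsw
gut
qake
zqhq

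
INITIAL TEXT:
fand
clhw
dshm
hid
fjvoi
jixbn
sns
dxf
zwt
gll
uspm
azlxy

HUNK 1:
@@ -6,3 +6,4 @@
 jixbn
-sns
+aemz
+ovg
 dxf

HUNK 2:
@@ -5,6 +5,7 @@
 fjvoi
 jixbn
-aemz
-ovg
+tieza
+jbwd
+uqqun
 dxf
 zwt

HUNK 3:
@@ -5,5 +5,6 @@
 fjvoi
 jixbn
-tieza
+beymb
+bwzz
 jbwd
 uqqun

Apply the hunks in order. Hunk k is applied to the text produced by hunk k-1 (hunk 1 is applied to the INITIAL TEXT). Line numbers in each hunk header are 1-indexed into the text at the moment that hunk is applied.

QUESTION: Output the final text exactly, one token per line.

Hunk 1: at line 6 remove [sns] add [aemz,ovg] -> 13 lines: fand clhw dshm hid fjvoi jixbn aemz ovg dxf zwt gll uspm azlxy
Hunk 2: at line 5 remove [aemz,ovg] add [tieza,jbwd,uqqun] -> 14 lines: fand clhw dshm hid fjvoi jixbn tieza jbwd uqqun dxf zwt gll uspm azlxy
Hunk 3: at line 5 remove [tieza] add [beymb,bwzz] -> 15 lines: fand clhw dshm hid fjvoi jixbn beymb bwzz jbwd uqqun dxf zwt gll uspm azlxy

Answer: fand
clhw
dshm
hid
fjvoi
jixbn
beymb
bwzz
jbwd
uqqun
dxf
zwt
gll
uspm
azlxy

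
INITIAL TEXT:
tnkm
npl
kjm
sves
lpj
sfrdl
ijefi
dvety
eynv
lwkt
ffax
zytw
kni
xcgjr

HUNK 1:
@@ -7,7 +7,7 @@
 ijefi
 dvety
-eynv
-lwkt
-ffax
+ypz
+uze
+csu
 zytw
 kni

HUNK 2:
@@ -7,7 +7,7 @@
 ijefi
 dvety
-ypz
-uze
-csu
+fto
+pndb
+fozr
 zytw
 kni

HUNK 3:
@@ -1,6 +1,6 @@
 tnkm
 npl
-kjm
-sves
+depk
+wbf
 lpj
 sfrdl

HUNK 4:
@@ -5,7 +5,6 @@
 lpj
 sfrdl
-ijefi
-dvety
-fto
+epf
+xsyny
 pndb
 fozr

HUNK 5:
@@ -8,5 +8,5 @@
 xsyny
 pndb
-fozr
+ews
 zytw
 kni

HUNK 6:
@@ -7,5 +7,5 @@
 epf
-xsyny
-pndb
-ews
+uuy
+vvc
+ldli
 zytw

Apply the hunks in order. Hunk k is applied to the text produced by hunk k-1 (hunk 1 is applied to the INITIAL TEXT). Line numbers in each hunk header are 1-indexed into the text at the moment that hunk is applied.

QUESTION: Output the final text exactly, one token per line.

Hunk 1: at line 7 remove [eynv,lwkt,ffax] add [ypz,uze,csu] -> 14 lines: tnkm npl kjm sves lpj sfrdl ijefi dvety ypz uze csu zytw kni xcgjr
Hunk 2: at line 7 remove [ypz,uze,csu] add [fto,pndb,fozr] -> 14 lines: tnkm npl kjm sves lpj sfrdl ijefi dvety fto pndb fozr zytw kni xcgjr
Hunk 3: at line 1 remove [kjm,sves] add [depk,wbf] -> 14 lines: tnkm npl depk wbf lpj sfrdl ijefi dvety fto pndb fozr zytw kni xcgjr
Hunk 4: at line 5 remove [ijefi,dvety,fto] add [epf,xsyny] -> 13 lines: tnkm npl depk wbf lpj sfrdl epf xsyny pndb fozr zytw kni xcgjr
Hunk 5: at line 8 remove [fozr] add [ews] -> 13 lines: tnkm npl depk wbf lpj sfrdl epf xsyny pndb ews zytw kni xcgjr
Hunk 6: at line 7 remove [xsyny,pndb,ews] add [uuy,vvc,ldli] -> 13 lines: tnkm npl depk wbf lpj sfrdl epf uuy vvc ldli zytw kni xcgjr

Answer: tnkm
npl
depk
wbf
lpj
sfrdl
epf
uuy
vvc
ldli
zytw
kni
xcgjr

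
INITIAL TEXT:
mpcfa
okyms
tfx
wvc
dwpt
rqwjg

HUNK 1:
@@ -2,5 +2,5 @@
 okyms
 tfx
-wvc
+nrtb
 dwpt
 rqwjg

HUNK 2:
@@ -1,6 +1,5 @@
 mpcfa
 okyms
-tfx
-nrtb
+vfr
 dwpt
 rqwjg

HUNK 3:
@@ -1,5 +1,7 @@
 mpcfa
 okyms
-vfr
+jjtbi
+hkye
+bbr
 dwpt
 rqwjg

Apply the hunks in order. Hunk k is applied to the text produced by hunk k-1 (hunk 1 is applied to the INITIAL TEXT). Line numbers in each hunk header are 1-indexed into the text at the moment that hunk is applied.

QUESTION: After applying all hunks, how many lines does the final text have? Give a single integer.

Hunk 1: at line 2 remove [wvc] add [nrtb] -> 6 lines: mpcfa okyms tfx nrtb dwpt rqwjg
Hunk 2: at line 1 remove [tfx,nrtb] add [vfr] -> 5 lines: mpcfa okyms vfr dwpt rqwjg
Hunk 3: at line 1 remove [vfr] add [jjtbi,hkye,bbr] -> 7 lines: mpcfa okyms jjtbi hkye bbr dwpt rqwjg
Final line count: 7

Answer: 7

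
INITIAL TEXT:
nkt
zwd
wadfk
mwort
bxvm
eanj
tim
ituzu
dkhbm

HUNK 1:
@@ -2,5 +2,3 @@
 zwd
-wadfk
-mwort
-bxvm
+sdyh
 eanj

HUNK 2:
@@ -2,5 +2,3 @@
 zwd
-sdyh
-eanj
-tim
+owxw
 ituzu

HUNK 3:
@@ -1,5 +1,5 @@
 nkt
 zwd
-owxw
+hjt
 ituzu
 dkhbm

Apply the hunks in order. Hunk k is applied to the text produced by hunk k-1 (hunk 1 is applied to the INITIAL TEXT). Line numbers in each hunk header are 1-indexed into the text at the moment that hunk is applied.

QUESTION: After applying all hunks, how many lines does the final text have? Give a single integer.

Answer: 5

Derivation:
Hunk 1: at line 2 remove [wadfk,mwort,bxvm] add [sdyh] -> 7 lines: nkt zwd sdyh eanj tim ituzu dkhbm
Hunk 2: at line 2 remove [sdyh,eanj,tim] add [owxw] -> 5 lines: nkt zwd owxw ituzu dkhbm
Hunk 3: at line 1 remove [owxw] add [hjt] -> 5 lines: nkt zwd hjt ituzu dkhbm
Final line count: 5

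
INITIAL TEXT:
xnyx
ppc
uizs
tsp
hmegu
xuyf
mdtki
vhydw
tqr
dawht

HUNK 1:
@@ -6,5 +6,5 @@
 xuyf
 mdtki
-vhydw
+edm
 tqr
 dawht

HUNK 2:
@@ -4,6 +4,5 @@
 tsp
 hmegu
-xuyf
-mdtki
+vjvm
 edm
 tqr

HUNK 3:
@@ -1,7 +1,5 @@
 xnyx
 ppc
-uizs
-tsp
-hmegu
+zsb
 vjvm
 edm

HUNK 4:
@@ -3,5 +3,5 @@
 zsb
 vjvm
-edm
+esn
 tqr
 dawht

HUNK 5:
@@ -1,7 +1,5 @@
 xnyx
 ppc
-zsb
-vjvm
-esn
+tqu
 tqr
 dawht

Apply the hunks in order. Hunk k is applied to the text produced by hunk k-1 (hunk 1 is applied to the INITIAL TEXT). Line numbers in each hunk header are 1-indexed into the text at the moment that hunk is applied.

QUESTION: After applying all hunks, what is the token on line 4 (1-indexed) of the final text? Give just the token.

Answer: tqr

Derivation:
Hunk 1: at line 6 remove [vhydw] add [edm] -> 10 lines: xnyx ppc uizs tsp hmegu xuyf mdtki edm tqr dawht
Hunk 2: at line 4 remove [xuyf,mdtki] add [vjvm] -> 9 lines: xnyx ppc uizs tsp hmegu vjvm edm tqr dawht
Hunk 3: at line 1 remove [uizs,tsp,hmegu] add [zsb] -> 7 lines: xnyx ppc zsb vjvm edm tqr dawht
Hunk 4: at line 3 remove [edm] add [esn] -> 7 lines: xnyx ppc zsb vjvm esn tqr dawht
Hunk 5: at line 1 remove [zsb,vjvm,esn] add [tqu] -> 5 lines: xnyx ppc tqu tqr dawht
Final line 4: tqr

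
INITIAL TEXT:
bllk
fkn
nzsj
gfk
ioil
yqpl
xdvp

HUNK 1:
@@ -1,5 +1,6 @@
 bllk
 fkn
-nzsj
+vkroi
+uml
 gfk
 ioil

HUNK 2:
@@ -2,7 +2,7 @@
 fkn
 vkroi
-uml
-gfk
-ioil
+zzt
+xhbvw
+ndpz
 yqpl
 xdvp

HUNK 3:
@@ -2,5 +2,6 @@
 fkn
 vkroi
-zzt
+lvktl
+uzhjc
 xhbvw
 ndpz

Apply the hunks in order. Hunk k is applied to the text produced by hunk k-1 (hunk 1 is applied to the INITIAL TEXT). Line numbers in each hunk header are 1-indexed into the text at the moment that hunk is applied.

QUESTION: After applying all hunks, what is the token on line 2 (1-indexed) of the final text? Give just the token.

Hunk 1: at line 1 remove [nzsj] add [vkroi,uml] -> 8 lines: bllk fkn vkroi uml gfk ioil yqpl xdvp
Hunk 2: at line 2 remove [uml,gfk,ioil] add [zzt,xhbvw,ndpz] -> 8 lines: bllk fkn vkroi zzt xhbvw ndpz yqpl xdvp
Hunk 3: at line 2 remove [zzt] add [lvktl,uzhjc] -> 9 lines: bllk fkn vkroi lvktl uzhjc xhbvw ndpz yqpl xdvp
Final line 2: fkn

Answer: fkn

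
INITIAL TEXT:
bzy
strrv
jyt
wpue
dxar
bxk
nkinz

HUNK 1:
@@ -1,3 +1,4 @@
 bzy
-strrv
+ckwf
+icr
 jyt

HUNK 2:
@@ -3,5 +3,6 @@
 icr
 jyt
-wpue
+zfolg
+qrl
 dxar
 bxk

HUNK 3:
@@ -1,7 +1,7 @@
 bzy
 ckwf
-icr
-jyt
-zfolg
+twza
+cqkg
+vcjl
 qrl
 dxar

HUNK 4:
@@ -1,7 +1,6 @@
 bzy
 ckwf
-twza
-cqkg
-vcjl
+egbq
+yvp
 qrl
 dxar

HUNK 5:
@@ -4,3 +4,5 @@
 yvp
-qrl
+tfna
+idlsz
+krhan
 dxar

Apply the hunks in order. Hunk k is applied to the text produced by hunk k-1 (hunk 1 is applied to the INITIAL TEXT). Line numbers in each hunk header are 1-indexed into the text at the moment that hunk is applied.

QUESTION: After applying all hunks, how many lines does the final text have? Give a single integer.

Answer: 10

Derivation:
Hunk 1: at line 1 remove [strrv] add [ckwf,icr] -> 8 lines: bzy ckwf icr jyt wpue dxar bxk nkinz
Hunk 2: at line 3 remove [wpue] add [zfolg,qrl] -> 9 lines: bzy ckwf icr jyt zfolg qrl dxar bxk nkinz
Hunk 3: at line 1 remove [icr,jyt,zfolg] add [twza,cqkg,vcjl] -> 9 lines: bzy ckwf twza cqkg vcjl qrl dxar bxk nkinz
Hunk 4: at line 1 remove [twza,cqkg,vcjl] add [egbq,yvp] -> 8 lines: bzy ckwf egbq yvp qrl dxar bxk nkinz
Hunk 5: at line 4 remove [qrl] add [tfna,idlsz,krhan] -> 10 lines: bzy ckwf egbq yvp tfna idlsz krhan dxar bxk nkinz
Final line count: 10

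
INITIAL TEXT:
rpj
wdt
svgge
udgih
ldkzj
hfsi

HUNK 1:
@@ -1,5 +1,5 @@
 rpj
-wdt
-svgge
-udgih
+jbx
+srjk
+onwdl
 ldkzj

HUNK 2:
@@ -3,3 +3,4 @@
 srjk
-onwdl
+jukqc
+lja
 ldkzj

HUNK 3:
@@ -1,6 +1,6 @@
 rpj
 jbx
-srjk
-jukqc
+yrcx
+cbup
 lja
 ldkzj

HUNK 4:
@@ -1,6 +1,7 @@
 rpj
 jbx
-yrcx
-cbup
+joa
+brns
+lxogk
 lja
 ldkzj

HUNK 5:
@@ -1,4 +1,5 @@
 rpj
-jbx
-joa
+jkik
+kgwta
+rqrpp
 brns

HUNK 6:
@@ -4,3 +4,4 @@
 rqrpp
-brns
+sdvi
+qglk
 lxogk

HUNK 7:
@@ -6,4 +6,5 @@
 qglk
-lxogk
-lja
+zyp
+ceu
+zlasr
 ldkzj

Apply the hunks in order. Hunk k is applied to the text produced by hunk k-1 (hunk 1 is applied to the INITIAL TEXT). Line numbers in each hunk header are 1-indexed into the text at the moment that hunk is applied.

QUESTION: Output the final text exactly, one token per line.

Answer: rpj
jkik
kgwta
rqrpp
sdvi
qglk
zyp
ceu
zlasr
ldkzj
hfsi

Derivation:
Hunk 1: at line 1 remove [wdt,svgge,udgih] add [jbx,srjk,onwdl] -> 6 lines: rpj jbx srjk onwdl ldkzj hfsi
Hunk 2: at line 3 remove [onwdl] add [jukqc,lja] -> 7 lines: rpj jbx srjk jukqc lja ldkzj hfsi
Hunk 3: at line 1 remove [srjk,jukqc] add [yrcx,cbup] -> 7 lines: rpj jbx yrcx cbup lja ldkzj hfsi
Hunk 4: at line 1 remove [yrcx,cbup] add [joa,brns,lxogk] -> 8 lines: rpj jbx joa brns lxogk lja ldkzj hfsi
Hunk 5: at line 1 remove [jbx,joa] add [jkik,kgwta,rqrpp] -> 9 lines: rpj jkik kgwta rqrpp brns lxogk lja ldkzj hfsi
Hunk 6: at line 4 remove [brns] add [sdvi,qglk] -> 10 lines: rpj jkik kgwta rqrpp sdvi qglk lxogk lja ldkzj hfsi
Hunk 7: at line 6 remove [lxogk,lja] add [zyp,ceu,zlasr] -> 11 lines: rpj jkik kgwta rqrpp sdvi qglk zyp ceu zlasr ldkzj hfsi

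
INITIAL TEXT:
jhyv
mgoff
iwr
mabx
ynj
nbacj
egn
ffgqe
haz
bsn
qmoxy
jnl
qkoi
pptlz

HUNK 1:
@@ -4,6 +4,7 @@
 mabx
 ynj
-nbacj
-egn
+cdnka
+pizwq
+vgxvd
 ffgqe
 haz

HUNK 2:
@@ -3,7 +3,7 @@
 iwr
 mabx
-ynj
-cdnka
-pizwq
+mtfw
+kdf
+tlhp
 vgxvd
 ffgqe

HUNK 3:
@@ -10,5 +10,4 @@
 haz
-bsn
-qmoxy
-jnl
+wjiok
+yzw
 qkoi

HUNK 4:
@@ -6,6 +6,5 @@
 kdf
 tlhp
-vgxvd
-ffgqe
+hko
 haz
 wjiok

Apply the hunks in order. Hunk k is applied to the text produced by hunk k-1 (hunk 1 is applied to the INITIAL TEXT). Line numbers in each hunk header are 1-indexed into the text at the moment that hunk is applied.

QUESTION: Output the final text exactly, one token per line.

Hunk 1: at line 4 remove [nbacj,egn] add [cdnka,pizwq,vgxvd] -> 15 lines: jhyv mgoff iwr mabx ynj cdnka pizwq vgxvd ffgqe haz bsn qmoxy jnl qkoi pptlz
Hunk 2: at line 3 remove [ynj,cdnka,pizwq] add [mtfw,kdf,tlhp] -> 15 lines: jhyv mgoff iwr mabx mtfw kdf tlhp vgxvd ffgqe haz bsn qmoxy jnl qkoi pptlz
Hunk 3: at line 10 remove [bsn,qmoxy,jnl] add [wjiok,yzw] -> 14 lines: jhyv mgoff iwr mabx mtfw kdf tlhp vgxvd ffgqe haz wjiok yzw qkoi pptlz
Hunk 4: at line 6 remove [vgxvd,ffgqe] add [hko] -> 13 lines: jhyv mgoff iwr mabx mtfw kdf tlhp hko haz wjiok yzw qkoi pptlz

Answer: jhyv
mgoff
iwr
mabx
mtfw
kdf
tlhp
hko
haz
wjiok
yzw
qkoi
pptlz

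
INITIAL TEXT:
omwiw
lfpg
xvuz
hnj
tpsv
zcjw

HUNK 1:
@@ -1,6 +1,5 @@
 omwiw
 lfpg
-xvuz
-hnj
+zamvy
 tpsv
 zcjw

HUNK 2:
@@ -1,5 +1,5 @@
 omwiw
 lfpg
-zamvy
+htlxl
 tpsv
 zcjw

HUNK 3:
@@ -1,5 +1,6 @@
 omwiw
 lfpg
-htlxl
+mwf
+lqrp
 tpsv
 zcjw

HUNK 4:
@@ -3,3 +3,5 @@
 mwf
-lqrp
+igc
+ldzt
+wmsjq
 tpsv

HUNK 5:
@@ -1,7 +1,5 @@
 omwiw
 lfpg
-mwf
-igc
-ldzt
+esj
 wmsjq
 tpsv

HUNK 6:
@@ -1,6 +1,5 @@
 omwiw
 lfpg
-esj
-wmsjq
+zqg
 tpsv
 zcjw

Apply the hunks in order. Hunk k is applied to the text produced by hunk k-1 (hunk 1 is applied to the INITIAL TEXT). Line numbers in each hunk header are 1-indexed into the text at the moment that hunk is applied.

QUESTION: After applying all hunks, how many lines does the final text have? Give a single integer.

Answer: 5

Derivation:
Hunk 1: at line 1 remove [xvuz,hnj] add [zamvy] -> 5 lines: omwiw lfpg zamvy tpsv zcjw
Hunk 2: at line 1 remove [zamvy] add [htlxl] -> 5 lines: omwiw lfpg htlxl tpsv zcjw
Hunk 3: at line 1 remove [htlxl] add [mwf,lqrp] -> 6 lines: omwiw lfpg mwf lqrp tpsv zcjw
Hunk 4: at line 3 remove [lqrp] add [igc,ldzt,wmsjq] -> 8 lines: omwiw lfpg mwf igc ldzt wmsjq tpsv zcjw
Hunk 5: at line 1 remove [mwf,igc,ldzt] add [esj] -> 6 lines: omwiw lfpg esj wmsjq tpsv zcjw
Hunk 6: at line 1 remove [esj,wmsjq] add [zqg] -> 5 lines: omwiw lfpg zqg tpsv zcjw
Final line count: 5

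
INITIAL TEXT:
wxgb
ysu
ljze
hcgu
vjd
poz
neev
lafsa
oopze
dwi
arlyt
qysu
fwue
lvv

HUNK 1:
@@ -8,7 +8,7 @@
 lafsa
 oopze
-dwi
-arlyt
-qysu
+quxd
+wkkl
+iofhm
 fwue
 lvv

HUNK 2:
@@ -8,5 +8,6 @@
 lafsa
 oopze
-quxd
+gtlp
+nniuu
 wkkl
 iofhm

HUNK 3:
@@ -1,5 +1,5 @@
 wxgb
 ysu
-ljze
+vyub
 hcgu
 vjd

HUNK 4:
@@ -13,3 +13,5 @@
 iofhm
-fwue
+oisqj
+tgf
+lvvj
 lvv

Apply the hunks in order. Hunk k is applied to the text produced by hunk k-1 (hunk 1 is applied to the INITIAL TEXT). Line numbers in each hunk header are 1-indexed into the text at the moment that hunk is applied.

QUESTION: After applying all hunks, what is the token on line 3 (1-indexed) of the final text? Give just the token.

Answer: vyub

Derivation:
Hunk 1: at line 8 remove [dwi,arlyt,qysu] add [quxd,wkkl,iofhm] -> 14 lines: wxgb ysu ljze hcgu vjd poz neev lafsa oopze quxd wkkl iofhm fwue lvv
Hunk 2: at line 8 remove [quxd] add [gtlp,nniuu] -> 15 lines: wxgb ysu ljze hcgu vjd poz neev lafsa oopze gtlp nniuu wkkl iofhm fwue lvv
Hunk 3: at line 1 remove [ljze] add [vyub] -> 15 lines: wxgb ysu vyub hcgu vjd poz neev lafsa oopze gtlp nniuu wkkl iofhm fwue lvv
Hunk 4: at line 13 remove [fwue] add [oisqj,tgf,lvvj] -> 17 lines: wxgb ysu vyub hcgu vjd poz neev lafsa oopze gtlp nniuu wkkl iofhm oisqj tgf lvvj lvv
Final line 3: vyub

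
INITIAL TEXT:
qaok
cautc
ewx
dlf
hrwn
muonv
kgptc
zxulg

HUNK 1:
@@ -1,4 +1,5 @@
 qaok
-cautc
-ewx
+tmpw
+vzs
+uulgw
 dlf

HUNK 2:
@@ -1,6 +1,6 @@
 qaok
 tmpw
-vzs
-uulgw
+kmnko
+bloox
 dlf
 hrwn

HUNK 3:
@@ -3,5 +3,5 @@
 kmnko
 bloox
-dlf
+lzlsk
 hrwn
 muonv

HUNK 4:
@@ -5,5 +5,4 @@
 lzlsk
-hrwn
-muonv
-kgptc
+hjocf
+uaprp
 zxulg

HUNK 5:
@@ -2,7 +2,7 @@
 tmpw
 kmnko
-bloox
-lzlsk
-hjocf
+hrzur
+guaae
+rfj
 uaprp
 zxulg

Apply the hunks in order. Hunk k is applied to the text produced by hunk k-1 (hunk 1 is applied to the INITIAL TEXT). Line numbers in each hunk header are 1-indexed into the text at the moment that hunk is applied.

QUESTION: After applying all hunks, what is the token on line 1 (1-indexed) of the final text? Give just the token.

Hunk 1: at line 1 remove [cautc,ewx] add [tmpw,vzs,uulgw] -> 9 lines: qaok tmpw vzs uulgw dlf hrwn muonv kgptc zxulg
Hunk 2: at line 1 remove [vzs,uulgw] add [kmnko,bloox] -> 9 lines: qaok tmpw kmnko bloox dlf hrwn muonv kgptc zxulg
Hunk 3: at line 3 remove [dlf] add [lzlsk] -> 9 lines: qaok tmpw kmnko bloox lzlsk hrwn muonv kgptc zxulg
Hunk 4: at line 5 remove [hrwn,muonv,kgptc] add [hjocf,uaprp] -> 8 lines: qaok tmpw kmnko bloox lzlsk hjocf uaprp zxulg
Hunk 5: at line 2 remove [bloox,lzlsk,hjocf] add [hrzur,guaae,rfj] -> 8 lines: qaok tmpw kmnko hrzur guaae rfj uaprp zxulg
Final line 1: qaok

Answer: qaok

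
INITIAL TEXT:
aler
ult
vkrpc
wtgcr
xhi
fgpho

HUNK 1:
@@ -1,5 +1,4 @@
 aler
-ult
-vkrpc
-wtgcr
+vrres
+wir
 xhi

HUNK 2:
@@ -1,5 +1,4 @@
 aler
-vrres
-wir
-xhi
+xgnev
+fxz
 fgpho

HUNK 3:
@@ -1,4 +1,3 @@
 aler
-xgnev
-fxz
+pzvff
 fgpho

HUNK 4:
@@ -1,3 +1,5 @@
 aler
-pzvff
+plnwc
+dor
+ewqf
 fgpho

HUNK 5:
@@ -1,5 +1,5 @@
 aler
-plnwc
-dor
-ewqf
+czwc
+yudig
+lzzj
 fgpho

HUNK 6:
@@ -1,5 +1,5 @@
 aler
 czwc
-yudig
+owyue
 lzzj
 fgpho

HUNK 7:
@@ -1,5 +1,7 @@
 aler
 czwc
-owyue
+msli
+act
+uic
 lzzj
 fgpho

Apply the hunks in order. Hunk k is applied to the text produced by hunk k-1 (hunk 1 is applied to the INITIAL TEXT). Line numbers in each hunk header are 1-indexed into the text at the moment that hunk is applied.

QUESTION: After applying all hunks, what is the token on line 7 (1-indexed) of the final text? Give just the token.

Hunk 1: at line 1 remove [ult,vkrpc,wtgcr] add [vrres,wir] -> 5 lines: aler vrres wir xhi fgpho
Hunk 2: at line 1 remove [vrres,wir,xhi] add [xgnev,fxz] -> 4 lines: aler xgnev fxz fgpho
Hunk 3: at line 1 remove [xgnev,fxz] add [pzvff] -> 3 lines: aler pzvff fgpho
Hunk 4: at line 1 remove [pzvff] add [plnwc,dor,ewqf] -> 5 lines: aler plnwc dor ewqf fgpho
Hunk 5: at line 1 remove [plnwc,dor,ewqf] add [czwc,yudig,lzzj] -> 5 lines: aler czwc yudig lzzj fgpho
Hunk 6: at line 1 remove [yudig] add [owyue] -> 5 lines: aler czwc owyue lzzj fgpho
Hunk 7: at line 1 remove [owyue] add [msli,act,uic] -> 7 lines: aler czwc msli act uic lzzj fgpho
Final line 7: fgpho

Answer: fgpho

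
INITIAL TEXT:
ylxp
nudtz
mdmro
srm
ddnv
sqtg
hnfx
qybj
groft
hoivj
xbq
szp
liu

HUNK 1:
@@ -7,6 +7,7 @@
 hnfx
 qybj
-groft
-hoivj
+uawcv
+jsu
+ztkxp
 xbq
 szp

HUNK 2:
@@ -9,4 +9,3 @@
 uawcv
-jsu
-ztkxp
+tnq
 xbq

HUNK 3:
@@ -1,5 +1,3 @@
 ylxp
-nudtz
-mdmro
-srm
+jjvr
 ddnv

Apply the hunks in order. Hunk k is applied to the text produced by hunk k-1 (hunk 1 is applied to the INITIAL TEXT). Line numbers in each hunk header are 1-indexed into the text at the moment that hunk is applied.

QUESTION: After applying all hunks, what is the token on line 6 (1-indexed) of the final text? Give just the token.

Hunk 1: at line 7 remove [groft,hoivj] add [uawcv,jsu,ztkxp] -> 14 lines: ylxp nudtz mdmro srm ddnv sqtg hnfx qybj uawcv jsu ztkxp xbq szp liu
Hunk 2: at line 9 remove [jsu,ztkxp] add [tnq] -> 13 lines: ylxp nudtz mdmro srm ddnv sqtg hnfx qybj uawcv tnq xbq szp liu
Hunk 3: at line 1 remove [nudtz,mdmro,srm] add [jjvr] -> 11 lines: ylxp jjvr ddnv sqtg hnfx qybj uawcv tnq xbq szp liu
Final line 6: qybj

Answer: qybj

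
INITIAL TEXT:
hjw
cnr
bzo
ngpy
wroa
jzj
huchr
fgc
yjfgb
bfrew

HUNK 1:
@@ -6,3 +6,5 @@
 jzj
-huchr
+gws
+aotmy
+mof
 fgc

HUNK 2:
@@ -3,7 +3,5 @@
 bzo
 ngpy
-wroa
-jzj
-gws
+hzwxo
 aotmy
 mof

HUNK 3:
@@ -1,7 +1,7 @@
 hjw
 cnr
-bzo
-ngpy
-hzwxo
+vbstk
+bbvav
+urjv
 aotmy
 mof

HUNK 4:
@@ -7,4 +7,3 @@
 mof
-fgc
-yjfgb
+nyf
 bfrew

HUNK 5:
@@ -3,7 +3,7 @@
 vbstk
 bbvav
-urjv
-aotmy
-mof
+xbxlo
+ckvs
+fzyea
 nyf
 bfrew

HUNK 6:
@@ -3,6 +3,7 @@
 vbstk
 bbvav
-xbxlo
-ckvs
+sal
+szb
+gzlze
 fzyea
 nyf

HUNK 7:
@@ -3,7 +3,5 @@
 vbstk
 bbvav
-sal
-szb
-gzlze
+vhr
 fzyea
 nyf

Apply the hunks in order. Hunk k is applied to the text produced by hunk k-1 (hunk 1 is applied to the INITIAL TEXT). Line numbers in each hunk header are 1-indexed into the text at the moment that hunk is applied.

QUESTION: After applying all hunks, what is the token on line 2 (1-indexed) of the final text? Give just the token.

Hunk 1: at line 6 remove [huchr] add [gws,aotmy,mof] -> 12 lines: hjw cnr bzo ngpy wroa jzj gws aotmy mof fgc yjfgb bfrew
Hunk 2: at line 3 remove [wroa,jzj,gws] add [hzwxo] -> 10 lines: hjw cnr bzo ngpy hzwxo aotmy mof fgc yjfgb bfrew
Hunk 3: at line 1 remove [bzo,ngpy,hzwxo] add [vbstk,bbvav,urjv] -> 10 lines: hjw cnr vbstk bbvav urjv aotmy mof fgc yjfgb bfrew
Hunk 4: at line 7 remove [fgc,yjfgb] add [nyf] -> 9 lines: hjw cnr vbstk bbvav urjv aotmy mof nyf bfrew
Hunk 5: at line 3 remove [urjv,aotmy,mof] add [xbxlo,ckvs,fzyea] -> 9 lines: hjw cnr vbstk bbvav xbxlo ckvs fzyea nyf bfrew
Hunk 6: at line 3 remove [xbxlo,ckvs] add [sal,szb,gzlze] -> 10 lines: hjw cnr vbstk bbvav sal szb gzlze fzyea nyf bfrew
Hunk 7: at line 3 remove [sal,szb,gzlze] add [vhr] -> 8 lines: hjw cnr vbstk bbvav vhr fzyea nyf bfrew
Final line 2: cnr

Answer: cnr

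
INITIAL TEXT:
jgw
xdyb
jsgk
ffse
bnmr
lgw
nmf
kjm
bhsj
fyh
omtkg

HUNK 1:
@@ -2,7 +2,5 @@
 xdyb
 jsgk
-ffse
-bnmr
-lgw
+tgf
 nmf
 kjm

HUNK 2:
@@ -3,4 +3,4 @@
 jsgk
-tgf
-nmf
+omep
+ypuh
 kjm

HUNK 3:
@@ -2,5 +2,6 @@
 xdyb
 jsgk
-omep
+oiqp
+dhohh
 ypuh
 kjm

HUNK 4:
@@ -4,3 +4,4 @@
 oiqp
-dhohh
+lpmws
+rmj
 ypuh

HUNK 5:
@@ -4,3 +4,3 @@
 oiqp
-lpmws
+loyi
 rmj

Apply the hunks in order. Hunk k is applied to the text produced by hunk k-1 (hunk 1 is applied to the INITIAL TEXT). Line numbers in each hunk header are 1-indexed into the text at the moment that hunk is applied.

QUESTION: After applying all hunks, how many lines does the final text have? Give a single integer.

Answer: 11

Derivation:
Hunk 1: at line 2 remove [ffse,bnmr,lgw] add [tgf] -> 9 lines: jgw xdyb jsgk tgf nmf kjm bhsj fyh omtkg
Hunk 2: at line 3 remove [tgf,nmf] add [omep,ypuh] -> 9 lines: jgw xdyb jsgk omep ypuh kjm bhsj fyh omtkg
Hunk 3: at line 2 remove [omep] add [oiqp,dhohh] -> 10 lines: jgw xdyb jsgk oiqp dhohh ypuh kjm bhsj fyh omtkg
Hunk 4: at line 4 remove [dhohh] add [lpmws,rmj] -> 11 lines: jgw xdyb jsgk oiqp lpmws rmj ypuh kjm bhsj fyh omtkg
Hunk 5: at line 4 remove [lpmws] add [loyi] -> 11 lines: jgw xdyb jsgk oiqp loyi rmj ypuh kjm bhsj fyh omtkg
Final line count: 11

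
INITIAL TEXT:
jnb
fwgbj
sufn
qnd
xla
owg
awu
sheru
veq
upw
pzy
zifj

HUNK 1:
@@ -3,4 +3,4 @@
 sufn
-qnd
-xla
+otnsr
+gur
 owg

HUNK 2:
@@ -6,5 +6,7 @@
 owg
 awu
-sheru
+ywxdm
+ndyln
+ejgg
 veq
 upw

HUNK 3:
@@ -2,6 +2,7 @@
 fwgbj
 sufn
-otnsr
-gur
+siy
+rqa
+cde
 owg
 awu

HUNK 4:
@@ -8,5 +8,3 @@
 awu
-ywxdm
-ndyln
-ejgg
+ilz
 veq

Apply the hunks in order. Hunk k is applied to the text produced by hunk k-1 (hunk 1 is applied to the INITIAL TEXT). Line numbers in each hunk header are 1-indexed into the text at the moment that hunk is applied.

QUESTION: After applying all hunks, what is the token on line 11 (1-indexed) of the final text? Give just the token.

Answer: upw

Derivation:
Hunk 1: at line 3 remove [qnd,xla] add [otnsr,gur] -> 12 lines: jnb fwgbj sufn otnsr gur owg awu sheru veq upw pzy zifj
Hunk 2: at line 6 remove [sheru] add [ywxdm,ndyln,ejgg] -> 14 lines: jnb fwgbj sufn otnsr gur owg awu ywxdm ndyln ejgg veq upw pzy zifj
Hunk 3: at line 2 remove [otnsr,gur] add [siy,rqa,cde] -> 15 lines: jnb fwgbj sufn siy rqa cde owg awu ywxdm ndyln ejgg veq upw pzy zifj
Hunk 4: at line 8 remove [ywxdm,ndyln,ejgg] add [ilz] -> 13 lines: jnb fwgbj sufn siy rqa cde owg awu ilz veq upw pzy zifj
Final line 11: upw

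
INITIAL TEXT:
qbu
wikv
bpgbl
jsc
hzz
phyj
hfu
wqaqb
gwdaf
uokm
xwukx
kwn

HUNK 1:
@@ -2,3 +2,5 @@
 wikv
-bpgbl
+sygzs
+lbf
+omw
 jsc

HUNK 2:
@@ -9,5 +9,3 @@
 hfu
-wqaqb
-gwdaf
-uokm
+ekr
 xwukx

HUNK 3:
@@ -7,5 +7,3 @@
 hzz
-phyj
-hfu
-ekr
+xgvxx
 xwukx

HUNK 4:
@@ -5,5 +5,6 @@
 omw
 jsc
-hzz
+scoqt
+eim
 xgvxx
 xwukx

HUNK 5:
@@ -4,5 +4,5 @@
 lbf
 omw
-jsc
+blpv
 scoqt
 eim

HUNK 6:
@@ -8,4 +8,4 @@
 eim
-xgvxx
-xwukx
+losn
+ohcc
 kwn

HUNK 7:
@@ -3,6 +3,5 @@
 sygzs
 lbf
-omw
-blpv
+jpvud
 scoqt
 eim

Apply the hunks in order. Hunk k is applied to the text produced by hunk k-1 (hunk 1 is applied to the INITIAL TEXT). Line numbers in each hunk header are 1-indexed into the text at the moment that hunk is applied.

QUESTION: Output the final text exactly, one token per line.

Hunk 1: at line 2 remove [bpgbl] add [sygzs,lbf,omw] -> 14 lines: qbu wikv sygzs lbf omw jsc hzz phyj hfu wqaqb gwdaf uokm xwukx kwn
Hunk 2: at line 9 remove [wqaqb,gwdaf,uokm] add [ekr] -> 12 lines: qbu wikv sygzs lbf omw jsc hzz phyj hfu ekr xwukx kwn
Hunk 3: at line 7 remove [phyj,hfu,ekr] add [xgvxx] -> 10 lines: qbu wikv sygzs lbf omw jsc hzz xgvxx xwukx kwn
Hunk 4: at line 5 remove [hzz] add [scoqt,eim] -> 11 lines: qbu wikv sygzs lbf omw jsc scoqt eim xgvxx xwukx kwn
Hunk 5: at line 4 remove [jsc] add [blpv] -> 11 lines: qbu wikv sygzs lbf omw blpv scoqt eim xgvxx xwukx kwn
Hunk 6: at line 8 remove [xgvxx,xwukx] add [losn,ohcc] -> 11 lines: qbu wikv sygzs lbf omw blpv scoqt eim losn ohcc kwn
Hunk 7: at line 3 remove [omw,blpv] add [jpvud] -> 10 lines: qbu wikv sygzs lbf jpvud scoqt eim losn ohcc kwn

Answer: qbu
wikv
sygzs
lbf
jpvud
scoqt
eim
losn
ohcc
kwn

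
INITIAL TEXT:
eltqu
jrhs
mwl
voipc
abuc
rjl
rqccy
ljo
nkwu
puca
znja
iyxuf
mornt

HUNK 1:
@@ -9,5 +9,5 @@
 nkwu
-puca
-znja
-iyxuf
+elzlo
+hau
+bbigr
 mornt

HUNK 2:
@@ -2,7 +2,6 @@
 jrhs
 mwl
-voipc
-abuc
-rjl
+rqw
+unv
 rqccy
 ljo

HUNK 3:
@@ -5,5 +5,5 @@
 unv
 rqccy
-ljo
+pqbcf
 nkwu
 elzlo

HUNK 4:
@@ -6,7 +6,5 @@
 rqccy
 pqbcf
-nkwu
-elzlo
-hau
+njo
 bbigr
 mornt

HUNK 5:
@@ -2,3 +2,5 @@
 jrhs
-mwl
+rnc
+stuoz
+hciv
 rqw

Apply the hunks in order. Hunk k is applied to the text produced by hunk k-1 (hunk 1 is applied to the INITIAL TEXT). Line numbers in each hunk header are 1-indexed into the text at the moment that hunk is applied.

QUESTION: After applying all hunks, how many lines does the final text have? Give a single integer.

Hunk 1: at line 9 remove [puca,znja,iyxuf] add [elzlo,hau,bbigr] -> 13 lines: eltqu jrhs mwl voipc abuc rjl rqccy ljo nkwu elzlo hau bbigr mornt
Hunk 2: at line 2 remove [voipc,abuc,rjl] add [rqw,unv] -> 12 lines: eltqu jrhs mwl rqw unv rqccy ljo nkwu elzlo hau bbigr mornt
Hunk 3: at line 5 remove [ljo] add [pqbcf] -> 12 lines: eltqu jrhs mwl rqw unv rqccy pqbcf nkwu elzlo hau bbigr mornt
Hunk 4: at line 6 remove [nkwu,elzlo,hau] add [njo] -> 10 lines: eltqu jrhs mwl rqw unv rqccy pqbcf njo bbigr mornt
Hunk 5: at line 2 remove [mwl] add [rnc,stuoz,hciv] -> 12 lines: eltqu jrhs rnc stuoz hciv rqw unv rqccy pqbcf njo bbigr mornt
Final line count: 12

Answer: 12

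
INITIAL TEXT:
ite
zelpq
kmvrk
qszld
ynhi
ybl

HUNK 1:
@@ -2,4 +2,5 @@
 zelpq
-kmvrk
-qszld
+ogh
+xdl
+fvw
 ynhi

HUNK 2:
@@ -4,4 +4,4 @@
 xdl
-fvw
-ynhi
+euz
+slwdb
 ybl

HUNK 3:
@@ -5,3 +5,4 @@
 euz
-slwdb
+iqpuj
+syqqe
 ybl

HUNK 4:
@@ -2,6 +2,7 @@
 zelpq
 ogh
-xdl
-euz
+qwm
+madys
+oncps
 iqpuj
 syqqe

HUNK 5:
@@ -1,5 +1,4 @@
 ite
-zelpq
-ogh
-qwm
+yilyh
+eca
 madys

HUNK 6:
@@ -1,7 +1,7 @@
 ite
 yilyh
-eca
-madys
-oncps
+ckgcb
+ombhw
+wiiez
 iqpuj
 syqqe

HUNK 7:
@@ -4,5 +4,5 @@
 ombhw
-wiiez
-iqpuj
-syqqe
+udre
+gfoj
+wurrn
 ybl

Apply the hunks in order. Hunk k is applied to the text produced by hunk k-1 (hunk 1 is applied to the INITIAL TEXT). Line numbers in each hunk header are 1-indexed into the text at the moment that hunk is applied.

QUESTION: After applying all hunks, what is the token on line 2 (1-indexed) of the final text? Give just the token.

Answer: yilyh

Derivation:
Hunk 1: at line 2 remove [kmvrk,qszld] add [ogh,xdl,fvw] -> 7 lines: ite zelpq ogh xdl fvw ynhi ybl
Hunk 2: at line 4 remove [fvw,ynhi] add [euz,slwdb] -> 7 lines: ite zelpq ogh xdl euz slwdb ybl
Hunk 3: at line 5 remove [slwdb] add [iqpuj,syqqe] -> 8 lines: ite zelpq ogh xdl euz iqpuj syqqe ybl
Hunk 4: at line 2 remove [xdl,euz] add [qwm,madys,oncps] -> 9 lines: ite zelpq ogh qwm madys oncps iqpuj syqqe ybl
Hunk 5: at line 1 remove [zelpq,ogh,qwm] add [yilyh,eca] -> 8 lines: ite yilyh eca madys oncps iqpuj syqqe ybl
Hunk 6: at line 1 remove [eca,madys,oncps] add [ckgcb,ombhw,wiiez] -> 8 lines: ite yilyh ckgcb ombhw wiiez iqpuj syqqe ybl
Hunk 7: at line 4 remove [wiiez,iqpuj,syqqe] add [udre,gfoj,wurrn] -> 8 lines: ite yilyh ckgcb ombhw udre gfoj wurrn ybl
Final line 2: yilyh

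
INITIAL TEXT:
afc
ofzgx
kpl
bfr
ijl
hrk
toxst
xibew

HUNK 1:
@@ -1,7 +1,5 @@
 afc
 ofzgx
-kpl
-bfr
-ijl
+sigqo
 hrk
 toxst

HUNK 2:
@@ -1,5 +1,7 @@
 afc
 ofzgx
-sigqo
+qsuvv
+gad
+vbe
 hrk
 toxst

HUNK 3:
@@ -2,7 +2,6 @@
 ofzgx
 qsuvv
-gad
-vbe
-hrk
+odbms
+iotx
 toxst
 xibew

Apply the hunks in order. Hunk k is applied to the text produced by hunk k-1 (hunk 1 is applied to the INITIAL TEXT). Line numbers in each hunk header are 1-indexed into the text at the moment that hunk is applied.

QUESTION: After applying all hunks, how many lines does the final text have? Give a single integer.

Answer: 7

Derivation:
Hunk 1: at line 1 remove [kpl,bfr,ijl] add [sigqo] -> 6 lines: afc ofzgx sigqo hrk toxst xibew
Hunk 2: at line 1 remove [sigqo] add [qsuvv,gad,vbe] -> 8 lines: afc ofzgx qsuvv gad vbe hrk toxst xibew
Hunk 3: at line 2 remove [gad,vbe,hrk] add [odbms,iotx] -> 7 lines: afc ofzgx qsuvv odbms iotx toxst xibew
Final line count: 7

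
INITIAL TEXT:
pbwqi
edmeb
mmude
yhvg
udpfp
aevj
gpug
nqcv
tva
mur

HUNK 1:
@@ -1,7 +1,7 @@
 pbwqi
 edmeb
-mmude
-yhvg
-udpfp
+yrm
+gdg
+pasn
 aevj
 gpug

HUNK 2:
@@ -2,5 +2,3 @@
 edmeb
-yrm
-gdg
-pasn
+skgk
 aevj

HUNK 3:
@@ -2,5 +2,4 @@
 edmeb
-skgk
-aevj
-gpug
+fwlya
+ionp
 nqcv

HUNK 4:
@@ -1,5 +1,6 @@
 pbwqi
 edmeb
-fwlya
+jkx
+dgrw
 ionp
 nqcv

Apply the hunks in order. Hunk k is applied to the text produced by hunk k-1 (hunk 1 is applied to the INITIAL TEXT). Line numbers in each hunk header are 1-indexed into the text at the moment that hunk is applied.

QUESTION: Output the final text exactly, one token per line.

Answer: pbwqi
edmeb
jkx
dgrw
ionp
nqcv
tva
mur

Derivation:
Hunk 1: at line 1 remove [mmude,yhvg,udpfp] add [yrm,gdg,pasn] -> 10 lines: pbwqi edmeb yrm gdg pasn aevj gpug nqcv tva mur
Hunk 2: at line 2 remove [yrm,gdg,pasn] add [skgk] -> 8 lines: pbwqi edmeb skgk aevj gpug nqcv tva mur
Hunk 3: at line 2 remove [skgk,aevj,gpug] add [fwlya,ionp] -> 7 lines: pbwqi edmeb fwlya ionp nqcv tva mur
Hunk 4: at line 1 remove [fwlya] add [jkx,dgrw] -> 8 lines: pbwqi edmeb jkx dgrw ionp nqcv tva mur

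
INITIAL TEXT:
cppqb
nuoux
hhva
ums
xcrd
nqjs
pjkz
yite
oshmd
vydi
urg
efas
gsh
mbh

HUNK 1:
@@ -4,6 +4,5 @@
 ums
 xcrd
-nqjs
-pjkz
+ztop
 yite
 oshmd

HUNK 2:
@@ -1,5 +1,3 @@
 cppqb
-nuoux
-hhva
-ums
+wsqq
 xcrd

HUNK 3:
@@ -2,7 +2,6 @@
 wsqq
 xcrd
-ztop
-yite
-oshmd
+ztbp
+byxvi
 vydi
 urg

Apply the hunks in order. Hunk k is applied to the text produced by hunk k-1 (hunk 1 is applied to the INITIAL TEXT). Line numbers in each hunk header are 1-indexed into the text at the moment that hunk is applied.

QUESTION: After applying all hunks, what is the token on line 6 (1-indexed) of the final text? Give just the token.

Answer: vydi

Derivation:
Hunk 1: at line 4 remove [nqjs,pjkz] add [ztop] -> 13 lines: cppqb nuoux hhva ums xcrd ztop yite oshmd vydi urg efas gsh mbh
Hunk 2: at line 1 remove [nuoux,hhva,ums] add [wsqq] -> 11 lines: cppqb wsqq xcrd ztop yite oshmd vydi urg efas gsh mbh
Hunk 3: at line 2 remove [ztop,yite,oshmd] add [ztbp,byxvi] -> 10 lines: cppqb wsqq xcrd ztbp byxvi vydi urg efas gsh mbh
Final line 6: vydi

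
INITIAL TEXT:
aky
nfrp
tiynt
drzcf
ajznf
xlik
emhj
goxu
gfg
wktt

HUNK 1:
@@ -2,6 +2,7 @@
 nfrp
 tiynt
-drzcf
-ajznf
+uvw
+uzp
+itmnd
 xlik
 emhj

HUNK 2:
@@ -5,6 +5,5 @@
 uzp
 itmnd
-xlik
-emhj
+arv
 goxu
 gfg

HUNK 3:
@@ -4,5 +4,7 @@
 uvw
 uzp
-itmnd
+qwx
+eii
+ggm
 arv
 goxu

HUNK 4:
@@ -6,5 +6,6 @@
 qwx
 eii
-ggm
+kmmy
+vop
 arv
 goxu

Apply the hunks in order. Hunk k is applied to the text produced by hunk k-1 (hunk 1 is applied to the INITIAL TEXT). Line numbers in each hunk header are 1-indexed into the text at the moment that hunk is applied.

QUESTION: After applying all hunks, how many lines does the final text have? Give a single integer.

Answer: 13

Derivation:
Hunk 1: at line 2 remove [drzcf,ajznf] add [uvw,uzp,itmnd] -> 11 lines: aky nfrp tiynt uvw uzp itmnd xlik emhj goxu gfg wktt
Hunk 2: at line 5 remove [xlik,emhj] add [arv] -> 10 lines: aky nfrp tiynt uvw uzp itmnd arv goxu gfg wktt
Hunk 3: at line 4 remove [itmnd] add [qwx,eii,ggm] -> 12 lines: aky nfrp tiynt uvw uzp qwx eii ggm arv goxu gfg wktt
Hunk 4: at line 6 remove [ggm] add [kmmy,vop] -> 13 lines: aky nfrp tiynt uvw uzp qwx eii kmmy vop arv goxu gfg wktt
Final line count: 13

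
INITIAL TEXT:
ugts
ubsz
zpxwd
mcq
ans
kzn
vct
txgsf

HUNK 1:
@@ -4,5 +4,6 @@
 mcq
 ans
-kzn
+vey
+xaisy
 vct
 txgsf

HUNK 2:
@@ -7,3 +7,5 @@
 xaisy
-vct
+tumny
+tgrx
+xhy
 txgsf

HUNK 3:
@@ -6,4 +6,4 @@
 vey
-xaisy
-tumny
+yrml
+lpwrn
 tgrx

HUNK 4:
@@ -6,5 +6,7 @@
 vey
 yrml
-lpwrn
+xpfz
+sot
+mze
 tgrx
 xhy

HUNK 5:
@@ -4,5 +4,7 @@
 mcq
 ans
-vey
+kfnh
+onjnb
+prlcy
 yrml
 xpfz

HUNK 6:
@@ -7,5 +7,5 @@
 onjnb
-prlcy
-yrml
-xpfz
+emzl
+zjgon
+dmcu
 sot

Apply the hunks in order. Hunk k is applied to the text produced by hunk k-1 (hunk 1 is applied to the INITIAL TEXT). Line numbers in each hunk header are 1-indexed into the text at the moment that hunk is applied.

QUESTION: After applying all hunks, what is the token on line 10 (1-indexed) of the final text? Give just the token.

Answer: dmcu

Derivation:
Hunk 1: at line 4 remove [kzn] add [vey,xaisy] -> 9 lines: ugts ubsz zpxwd mcq ans vey xaisy vct txgsf
Hunk 2: at line 7 remove [vct] add [tumny,tgrx,xhy] -> 11 lines: ugts ubsz zpxwd mcq ans vey xaisy tumny tgrx xhy txgsf
Hunk 3: at line 6 remove [xaisy,tumny] add [yrml,lpwrn] -> 11 lines: ugts ubsz zpxwd mcq ans vey yrml lpwrn tgrx xhy txgsf
Hunk 4: at line 6 remove [lpwrn] add [xpfz,sot,mze] -> 13 lines: ugts ubsz zpxwd mcq ans vey yrml xpfz sot mze tgrx xhy txgsf
Hunk 5: at line 4 remove [vey] add [kfnh,onjnb,prlcy] -> 15 lines: ugts ubsz zpxwd mcq ans kfnh onjnb prlcy yrml xpfz sot mze tgrx xhy txgsf
Hunk 6: at line 7 remove [prlcy,yrml,xpfz] add [emzl,zjgon,dmcu] -> 15 lines: ugts ubsz zpxwd mcq ans kfnh onjnb emzl zjgon dmcu sot mze tgrx xhy txgsf
Final line 10: dmcu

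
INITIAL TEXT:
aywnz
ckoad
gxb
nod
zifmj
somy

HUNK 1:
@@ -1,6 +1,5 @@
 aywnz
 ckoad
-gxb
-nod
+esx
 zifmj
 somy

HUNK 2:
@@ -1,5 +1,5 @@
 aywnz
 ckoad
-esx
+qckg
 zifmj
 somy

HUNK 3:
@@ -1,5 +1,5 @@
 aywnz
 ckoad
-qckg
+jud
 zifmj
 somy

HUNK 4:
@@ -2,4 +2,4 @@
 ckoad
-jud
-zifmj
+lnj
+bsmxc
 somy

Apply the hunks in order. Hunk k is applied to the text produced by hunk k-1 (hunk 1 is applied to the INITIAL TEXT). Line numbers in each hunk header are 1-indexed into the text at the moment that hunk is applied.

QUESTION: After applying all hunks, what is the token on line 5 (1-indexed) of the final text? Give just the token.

Hunk 1: at line 1 remove [gxb,nod] add [esx] -> 5 lines: aywnz ckoad esx zifmj somy
Hunk 2: at line 1 remove [esx] add [qckg] -> 5 lines: aywnz ckoad qckg zifmj somy
Hunk 3: at line 1 remove [qckg] add [jud] -> 5 lines: aywnz ckoad jud zifmj somy
Hunk 4: at line 2 remove [jud,zifmj] add [lnj,bsmxc] -> 5 lines: aywnz ckoad lnj bsmxc somy
Final line 5: somy

Answer: somy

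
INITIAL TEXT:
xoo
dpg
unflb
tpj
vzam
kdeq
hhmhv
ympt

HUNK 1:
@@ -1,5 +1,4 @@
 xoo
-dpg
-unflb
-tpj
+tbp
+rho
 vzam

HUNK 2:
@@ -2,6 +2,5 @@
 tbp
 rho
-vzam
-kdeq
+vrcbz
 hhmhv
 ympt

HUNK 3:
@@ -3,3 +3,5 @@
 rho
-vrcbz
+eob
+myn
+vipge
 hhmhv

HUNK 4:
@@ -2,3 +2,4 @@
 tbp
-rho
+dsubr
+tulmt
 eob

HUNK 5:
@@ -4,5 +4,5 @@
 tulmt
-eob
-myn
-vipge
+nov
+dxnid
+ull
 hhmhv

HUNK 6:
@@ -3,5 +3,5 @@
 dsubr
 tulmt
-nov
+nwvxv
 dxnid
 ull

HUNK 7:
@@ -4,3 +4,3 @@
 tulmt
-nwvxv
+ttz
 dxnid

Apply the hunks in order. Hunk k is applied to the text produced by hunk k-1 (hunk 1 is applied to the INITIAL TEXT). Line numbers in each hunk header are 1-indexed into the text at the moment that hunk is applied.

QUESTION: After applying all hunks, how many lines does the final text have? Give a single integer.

Answer: 9

Derivation:
Hunk 1: at line 1 remove [dpg,unflb,tpj] add [tbp,rho] -> 7 lines: xoo tbp rho vzam kdeq hhmhv ympt
Hunk 2: at line 2 remove [vzam,kdeq] add [vrcbz] -> 6 lines: xoo tbp rho vrcbz hhmhv ympt
Hunk 3: at line 3 remove [vrcbz] add [eob,myn,vipge] -> 8 lines: xoo tbp rho eob myn vipge hhmhv ympt
Hunk 4: at line 2 remove [rho] add [dsubr,tulmt] -> 9 lines: xoo tbp dsubr tulmt eob myn vipge hhmhv ympt
Hunk 5: at line 4 remove [eob,myn,vipge] add [nov,dxnid,ull] -> 9 lines: xoo tbp dsubr tulmt nov dxnid ull hhmhv ympt
Hunk 6: at line 3 remove [nov] add [nwvxv] -> 9 lines: xoo tbp dsubr tulmt nwvxv dxnid ull hhmhv ympt
Hunk 7: at line 4 remove [nwvxv] add [ttz] -> 9 lines: xoo tbp dsubr tulmt ttz dxnid ull hhmhv ympt
Final line count: 9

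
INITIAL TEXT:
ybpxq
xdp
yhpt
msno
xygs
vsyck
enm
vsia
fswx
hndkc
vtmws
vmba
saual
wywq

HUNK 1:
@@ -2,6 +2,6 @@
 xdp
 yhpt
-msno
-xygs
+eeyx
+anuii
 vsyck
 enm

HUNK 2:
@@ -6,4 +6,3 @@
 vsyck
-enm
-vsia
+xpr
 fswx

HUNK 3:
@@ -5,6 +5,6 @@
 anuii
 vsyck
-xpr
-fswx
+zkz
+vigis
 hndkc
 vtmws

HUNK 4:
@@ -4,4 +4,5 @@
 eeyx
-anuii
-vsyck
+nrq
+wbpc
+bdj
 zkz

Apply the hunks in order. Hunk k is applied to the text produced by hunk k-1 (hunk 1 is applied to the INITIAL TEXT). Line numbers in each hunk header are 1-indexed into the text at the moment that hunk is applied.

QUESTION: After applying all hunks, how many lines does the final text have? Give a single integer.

Answer: 14

Derivation:
Hunk 1: at line 2 remove [msno,xygs] add [eeyx,anuii] -> 14 lines: ybpxq xdp yhpt eeyx anuii vsyck enm vsia fswx hndkc vtmws vmba saual wywq
Hunk 2: at line 6 remove [enm,vsia] add [xpr] -> 13 lines: ybpxq xdp yhpt eeyx anuii vsyck xpr fswx hndkc vtmws vmba saual wywq
Hunk 3: at line 5 remove [xpr,fswx] add [zkz,vigis] -> 13 lines: ybpxq xdp yhpt eeyx anuii vsyck zkz vigis hndkc vtmws vmba saual wywq
Hunk 4: at line 4 remove [anuii,vsyck] add [nrq,wbpc,bdj] -> 14 lines: ybpxq xdp yhpt eeyx nrq wbpc bdj zkz vigis hndkc vtmws vmba saual wywq
Final line count: 14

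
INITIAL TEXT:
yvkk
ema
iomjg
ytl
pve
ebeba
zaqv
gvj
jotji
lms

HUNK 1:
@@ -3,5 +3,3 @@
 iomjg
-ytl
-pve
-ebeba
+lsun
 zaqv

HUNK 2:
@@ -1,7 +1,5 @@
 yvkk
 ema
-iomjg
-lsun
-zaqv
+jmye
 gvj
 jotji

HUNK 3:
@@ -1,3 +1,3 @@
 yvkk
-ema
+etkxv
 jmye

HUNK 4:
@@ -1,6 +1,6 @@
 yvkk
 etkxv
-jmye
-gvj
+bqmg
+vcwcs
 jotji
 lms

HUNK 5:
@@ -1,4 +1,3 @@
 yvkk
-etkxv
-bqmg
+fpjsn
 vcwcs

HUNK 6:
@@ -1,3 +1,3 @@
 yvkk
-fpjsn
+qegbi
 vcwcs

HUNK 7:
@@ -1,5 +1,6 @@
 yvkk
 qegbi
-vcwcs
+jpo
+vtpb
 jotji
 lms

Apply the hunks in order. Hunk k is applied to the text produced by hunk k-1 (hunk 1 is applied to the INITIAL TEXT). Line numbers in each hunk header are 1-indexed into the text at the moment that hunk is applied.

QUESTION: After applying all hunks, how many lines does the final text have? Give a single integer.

Hunk 1: at line 3 remove [ytl,pve,ebeba] add [lsun] -> 8 lines: yvkk ema iomjg lsun zaqv gvj jotji lms
Hunk 2: at line 1 remove [iomjg,lsun,zaqv] add [jmye] -> 6 lines: yvkk ema jmye gvj jotji lms
Hunk 3: at line 1 remove [ema] add [etkxv] -> 6 lines: yvkk etkxv jmye gvj jotji lms
Hunk 4: at line 1 remove [jmye,gvj] add [bqmg,vcwcs] -> 6 lines: yvkk etkxv bqmg vcwcs jotji lms
Hunk 5: at line 1 remove [etkxv,bqmg] add [fpjsn] -> 5 lines: yvkk fpjsn vcwcs jotji lms
Hunk 6: at line 1 remove [fpjsn] add [qegbi] -> 5 lines: yvkk qegbi vcwcs jotji lms
Hunk 7: at line 1 remove [vcwcs] add [jpo,vtpb] -> 6 lines: yvkk qegbi jpo vtpb jotji lms
Final line count: 6

Answer: 6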